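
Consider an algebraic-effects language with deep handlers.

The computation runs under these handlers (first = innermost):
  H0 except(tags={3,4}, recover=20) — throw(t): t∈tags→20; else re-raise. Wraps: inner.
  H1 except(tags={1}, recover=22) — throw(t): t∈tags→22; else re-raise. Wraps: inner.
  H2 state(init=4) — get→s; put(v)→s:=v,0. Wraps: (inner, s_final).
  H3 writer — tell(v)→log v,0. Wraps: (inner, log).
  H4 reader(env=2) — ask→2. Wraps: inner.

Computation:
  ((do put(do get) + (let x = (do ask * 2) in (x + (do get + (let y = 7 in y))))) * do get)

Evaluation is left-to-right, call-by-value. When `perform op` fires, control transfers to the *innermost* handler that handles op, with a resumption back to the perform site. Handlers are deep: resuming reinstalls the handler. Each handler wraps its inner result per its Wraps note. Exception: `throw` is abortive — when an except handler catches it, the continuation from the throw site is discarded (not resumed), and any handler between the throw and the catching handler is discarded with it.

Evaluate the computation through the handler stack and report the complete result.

Answer: ((60, 4), ())

Evaluation trace:
get @ H2 ⇒ 4
put(4) @ H2 ⇒ s:=4
ask @ H4 ⇒ 2
get @ H2 ⇒ 4
get @ H2 ⇒ 4
H0 returns 60
H1 returns 60
H2 returns (60, 4)
H3 returns ((60, 4), ())
H4 returns ((60, 4), ())
= ((60, 4), ())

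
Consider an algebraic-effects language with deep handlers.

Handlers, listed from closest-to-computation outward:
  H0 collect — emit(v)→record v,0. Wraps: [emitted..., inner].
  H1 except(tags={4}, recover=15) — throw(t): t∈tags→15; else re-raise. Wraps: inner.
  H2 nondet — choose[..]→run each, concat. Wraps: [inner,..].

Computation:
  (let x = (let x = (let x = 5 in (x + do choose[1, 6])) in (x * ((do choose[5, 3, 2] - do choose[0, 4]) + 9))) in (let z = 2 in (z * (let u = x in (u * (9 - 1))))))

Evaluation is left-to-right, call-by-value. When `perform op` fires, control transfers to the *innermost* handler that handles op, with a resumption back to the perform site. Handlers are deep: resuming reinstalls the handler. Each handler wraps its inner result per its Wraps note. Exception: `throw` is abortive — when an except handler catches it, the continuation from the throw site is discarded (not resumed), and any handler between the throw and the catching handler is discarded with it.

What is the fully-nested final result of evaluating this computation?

Evaluation trace:
choose[1, 6] @ H2
  branch[0] choose=1:
    choose[5, 3, 2] @ H2
      branch[0] choose=5:
        choose[0, 4] @ H2
          branch[0] choose=0:
            H0 returns [1344]
            H1 returns [1344]
            H2 returns [[1344]]
          branch[1] choose=4:
            H0 returns [960]
            H1 returns [960]
            H2 returns [[960]]
      branch[1] choose=3:
        choose[0, 4] @ H2
          branch[0] choose=0:
            H0 returns [1152]
            H1 returns [1152]
            H2 returns [[1152]]
          branch[1] choose=4:
            H0 returns [768]
            H1 returns [768]
            H2 returns [[768]]
      branch[2] choose=2:
        choose[0, 4] @ H2
          branch[0] choose=0:
            H0 returns [1056]
            H1 returns [1056]
            H2 returns [[1056]]
          branch[1] choose=4:
            H0 returns [672]
            H1 returns [672]
            H2 returns [[672]]
  branch[1] choose=6:
    choose[5, 3, 2] @ H2
      branch[0] choose=5:
        choose[0, 4] @ H2
          branch[0] choose=0:
            H0 returns [2464]
            H1 returns [2464]
            H2 returns [[2464]]
          branch[1] choose=4:
            H0 returns [1760]
            H1 returns [1760]
            H2 returns [[1760]]
      branch[1] choose=3:
        choose[0, 4] @ H2
          branch[0] choose=0:
            H0 returns [2112]
            H1 returns [2112]
            H2 returns [[2112]]
          branch[1] choose=4:
            H0 returns [1408]
            H1 returns [1408]
            H2 returns [[1408]]
      branch[2] choose=2:
        choose[0, 4] @ H2
          branch[0] choose=0:
            H0 returns [1936]
            H1 returns [1936]
            H2 returns [[1936]]
          branch[1] choose=4:
            H0 returns [1232]
            H1 returns [1232]
            H2 returns [[1232]]
= [[1344], [960], [1152], [768], [1056], [672], [2464], [1760], [2112], [1408], [1936], [1232]]

Answer: [[1344], [960], [1152], [768], [1056], [672], [2464], [1760], [2112], [1408], [1936], [1232]]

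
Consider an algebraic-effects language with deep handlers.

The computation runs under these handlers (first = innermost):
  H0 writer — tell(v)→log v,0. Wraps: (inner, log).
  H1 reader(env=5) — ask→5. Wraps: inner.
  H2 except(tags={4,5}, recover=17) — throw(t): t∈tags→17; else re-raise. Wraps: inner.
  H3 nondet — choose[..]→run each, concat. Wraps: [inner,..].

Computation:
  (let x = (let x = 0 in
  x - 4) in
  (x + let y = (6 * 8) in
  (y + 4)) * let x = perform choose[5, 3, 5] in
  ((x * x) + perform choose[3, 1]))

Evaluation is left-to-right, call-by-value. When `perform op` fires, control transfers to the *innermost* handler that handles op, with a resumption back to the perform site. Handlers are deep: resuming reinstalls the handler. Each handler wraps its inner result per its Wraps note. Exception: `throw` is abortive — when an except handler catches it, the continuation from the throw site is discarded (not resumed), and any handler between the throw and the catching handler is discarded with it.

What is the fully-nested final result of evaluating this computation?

Answer: [(1344, ()), (1248, ()), (576, ()), (480, ()), (1344, ()), (1248, ())]

Working:
choose[5, 3, 5] @ H3
  branch[0] choose=5:
    choose[3, 1] @ H3
      branch[0] choose=3:
        H0 returns (1344, ())
        H1 returns (1344, ())
        H2 returns (1344, ())
        H3 returns [(1344, ())]
      branch[1] choose=1:
        H0 returns (1248, ())
        H1 returns (1248, ())
        H2 returns (1248, ())
        H3 returns [(1248, ())]
  branch[1] choose=3:
    choose[3, 1] @ H3
      branch[0] choose=3:
        H0 returns (576, ())
        H1 returns (576, ())
        H2 returns (576, ())
        H3 returns [(576, ())]
      branch[1] choose=1:
        H0 returns (480, ())
        H1 returns (480, ())
        H2 returns (480, ())
        H3 returns [(480, ())]
  branch[2] choose=5:
    choose[3, 1] @ H3
      branch[0] choose=3:
        H0 returns (1344, ())
        H1 returns (1344, ())
        H2 returns (1344, ())
        H3 returns [(1344, ())]
      branch[1] choose=1:
        H0 returns (1248, ())
        H1 returns (1248, ())
        H2 returns (1248, ())
        H3 returns [(1248, ())]
= [(1344, ()), (1248, ()), (576, ()), (480, ()), (1344, ()), (1248, ())]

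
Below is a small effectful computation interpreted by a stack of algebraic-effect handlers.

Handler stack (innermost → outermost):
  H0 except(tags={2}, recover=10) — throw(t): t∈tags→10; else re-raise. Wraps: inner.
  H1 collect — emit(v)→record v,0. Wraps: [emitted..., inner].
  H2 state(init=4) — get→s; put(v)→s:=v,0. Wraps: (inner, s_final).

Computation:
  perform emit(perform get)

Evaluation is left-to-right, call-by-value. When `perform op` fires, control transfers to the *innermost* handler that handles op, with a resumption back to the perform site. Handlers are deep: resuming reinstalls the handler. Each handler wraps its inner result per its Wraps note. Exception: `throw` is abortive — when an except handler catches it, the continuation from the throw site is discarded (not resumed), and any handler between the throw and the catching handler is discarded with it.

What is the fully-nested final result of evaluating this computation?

Answer: ([4, 0], 4)

Evaluation trace:
get @ H2 ⇒ 4
emit(4) @ H1 ⇒ out+=4
H0 returns 0
H1 returns [4, 0]
H2 returns ([4, 0], 4)
= ([4, 0], 4)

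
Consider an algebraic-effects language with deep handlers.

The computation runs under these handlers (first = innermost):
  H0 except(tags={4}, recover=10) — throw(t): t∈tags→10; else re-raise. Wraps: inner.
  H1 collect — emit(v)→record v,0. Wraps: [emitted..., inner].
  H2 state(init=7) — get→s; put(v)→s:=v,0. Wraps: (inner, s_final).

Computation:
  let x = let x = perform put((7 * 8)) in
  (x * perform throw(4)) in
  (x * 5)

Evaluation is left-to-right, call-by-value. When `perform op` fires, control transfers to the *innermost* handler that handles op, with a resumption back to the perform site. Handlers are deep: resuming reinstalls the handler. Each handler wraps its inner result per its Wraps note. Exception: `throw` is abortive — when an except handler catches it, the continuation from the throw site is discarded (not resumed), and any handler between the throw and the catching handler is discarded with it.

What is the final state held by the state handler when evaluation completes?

Answer: 56

Step-by-step:
put(56) @ H2 ⇒ s:=56
throw(4) @ H0 caught ⇒ 10
H1 returns [10]
H2 returns ([10], 56)
= ([10], 56)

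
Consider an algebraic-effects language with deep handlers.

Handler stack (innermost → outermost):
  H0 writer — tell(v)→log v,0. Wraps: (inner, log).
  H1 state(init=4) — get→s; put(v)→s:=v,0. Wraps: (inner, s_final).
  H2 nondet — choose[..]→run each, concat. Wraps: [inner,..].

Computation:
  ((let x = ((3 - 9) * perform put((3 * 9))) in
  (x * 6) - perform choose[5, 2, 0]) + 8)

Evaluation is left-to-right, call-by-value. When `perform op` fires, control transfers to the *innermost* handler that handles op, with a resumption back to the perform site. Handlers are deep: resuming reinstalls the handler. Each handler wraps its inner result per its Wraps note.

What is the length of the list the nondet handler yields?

Answer: 3

Evaluation trace:
put(27) @ H1 ⇒ s:=27
choose[5, 2, 0] @ H2
  branch[0] choose=5:
    H0 returns (3, ())
    H1 returns ((3, ()), 27)
    H2 returns [((3, ()), 27)]
  branch[1] choose=2:
    H0 returns (6, ())
    H1 returns ((6, ()), 27)
    H2 returns [((6, ()), 27)]
  branch[2] choose=0:
    H0 returns (8, ())
    H1 returns ((8, ()), 27)
    H2 returns [((8, ()), 27)]
= [((3, ()), 27), ((6, ()), 27), ((8, ()), 27)]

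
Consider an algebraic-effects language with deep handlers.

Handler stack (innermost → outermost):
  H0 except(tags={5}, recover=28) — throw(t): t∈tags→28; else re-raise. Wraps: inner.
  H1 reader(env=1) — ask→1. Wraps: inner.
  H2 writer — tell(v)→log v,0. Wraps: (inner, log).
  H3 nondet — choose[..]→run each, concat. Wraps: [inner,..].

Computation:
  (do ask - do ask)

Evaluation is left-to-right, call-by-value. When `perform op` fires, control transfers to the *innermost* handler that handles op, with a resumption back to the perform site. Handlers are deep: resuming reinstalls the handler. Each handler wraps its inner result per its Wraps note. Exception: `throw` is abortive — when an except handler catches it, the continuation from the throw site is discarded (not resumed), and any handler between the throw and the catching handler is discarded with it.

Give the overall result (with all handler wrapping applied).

Working:
ask @ H1 ⇒ 1
ask @ H1 ⇒ 1
H0 returns 0
H1 returns 0
H2 returns (0, ())
H3 returns [(0, ())]
= [(0, ())]

Answer: [(0, ())]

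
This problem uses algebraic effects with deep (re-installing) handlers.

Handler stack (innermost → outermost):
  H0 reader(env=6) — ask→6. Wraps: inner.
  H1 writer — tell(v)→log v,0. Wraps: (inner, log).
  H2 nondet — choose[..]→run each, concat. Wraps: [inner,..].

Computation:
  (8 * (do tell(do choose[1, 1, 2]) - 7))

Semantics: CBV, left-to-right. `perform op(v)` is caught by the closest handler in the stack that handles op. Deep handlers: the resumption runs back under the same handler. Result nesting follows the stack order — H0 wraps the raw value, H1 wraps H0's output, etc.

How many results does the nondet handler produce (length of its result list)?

Answer: 3

Step-by-step:
choose[1, 1, 2] @ H2
  branch[0] choose=1:
    tell(1) @ H1 ⇒ log+=1
    H0 returns -56
    H1 returns (-56, (1))
    H2 returns [(-56, (1))]
  branch[1] choose=1:
    tell(1) @ H1 ⇒ log+=1
    H0 returns -56
    H1 returns (-56, (1))
    H2 returns [(-56, (1))]
  branch[2] choose=2:
    tell(2) @ H1 ⇒ log+=2
    H0 returns -56
    H1 returns (-56, (2))
    H2 returns [(-56, (2))]
= [(-56, (1)), (-56, (1)), (-56, (2))]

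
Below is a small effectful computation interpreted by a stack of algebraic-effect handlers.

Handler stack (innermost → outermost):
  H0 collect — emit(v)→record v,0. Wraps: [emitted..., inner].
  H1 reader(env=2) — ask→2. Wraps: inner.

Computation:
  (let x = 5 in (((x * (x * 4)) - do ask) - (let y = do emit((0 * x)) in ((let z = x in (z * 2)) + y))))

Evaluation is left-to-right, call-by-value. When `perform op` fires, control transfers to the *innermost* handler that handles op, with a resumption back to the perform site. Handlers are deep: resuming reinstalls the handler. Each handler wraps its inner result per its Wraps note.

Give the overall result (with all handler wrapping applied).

Answer: [0, 88]

Step-by-step:
ask @ H1 ⇒ 2
emit(0) @ H0 ⇒ out+=0
H0 returns [0, 88]
H1 returns [0, 88]
= [0, 88]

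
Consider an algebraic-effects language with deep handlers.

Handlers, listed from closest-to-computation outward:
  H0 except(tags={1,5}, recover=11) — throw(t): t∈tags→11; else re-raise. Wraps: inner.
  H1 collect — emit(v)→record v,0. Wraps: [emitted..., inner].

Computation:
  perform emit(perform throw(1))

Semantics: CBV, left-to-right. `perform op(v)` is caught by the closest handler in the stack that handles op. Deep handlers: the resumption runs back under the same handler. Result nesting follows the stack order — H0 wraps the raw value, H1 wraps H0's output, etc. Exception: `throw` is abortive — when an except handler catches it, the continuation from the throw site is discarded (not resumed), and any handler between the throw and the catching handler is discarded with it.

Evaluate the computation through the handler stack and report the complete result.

Answer: [11]

Working:
throw(1) @ H0 caught ⇒ 11
H1 returns [11]
= [11]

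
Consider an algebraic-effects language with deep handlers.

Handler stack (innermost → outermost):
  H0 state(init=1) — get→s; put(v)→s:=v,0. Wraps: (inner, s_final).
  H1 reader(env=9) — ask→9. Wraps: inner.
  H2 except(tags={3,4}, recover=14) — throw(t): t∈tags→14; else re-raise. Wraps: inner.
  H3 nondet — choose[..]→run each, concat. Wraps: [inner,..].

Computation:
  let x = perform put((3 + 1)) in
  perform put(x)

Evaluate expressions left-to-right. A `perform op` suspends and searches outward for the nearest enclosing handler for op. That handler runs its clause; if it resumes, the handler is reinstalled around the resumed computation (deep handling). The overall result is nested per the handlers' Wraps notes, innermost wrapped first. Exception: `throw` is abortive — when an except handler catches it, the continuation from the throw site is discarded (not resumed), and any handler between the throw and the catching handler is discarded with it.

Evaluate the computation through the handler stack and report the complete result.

Step-by-step:
put(4) @ H0 ⇒ s:=4
put(0) @ H0 ⇒ s:=0
H0 returns (0, 0)
H1 returns (0, 0)
H2 returns (0, 0)
H3 returns [(0, 0)]
= [(0, 0)]

Answer: [(0, 0)]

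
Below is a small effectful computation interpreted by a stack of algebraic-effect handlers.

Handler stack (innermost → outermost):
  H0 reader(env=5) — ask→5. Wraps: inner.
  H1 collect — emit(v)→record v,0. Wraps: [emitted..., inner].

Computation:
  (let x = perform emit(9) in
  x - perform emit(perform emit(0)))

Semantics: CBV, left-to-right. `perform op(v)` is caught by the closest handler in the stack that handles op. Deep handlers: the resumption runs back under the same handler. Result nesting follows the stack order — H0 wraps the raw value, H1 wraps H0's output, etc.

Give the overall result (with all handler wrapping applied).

Answer: [9, 0, 0, 0]

Step-by-step:
emit(9) @ H1 ⇒ out+=9
emit(0) @ H1 ⇒ out+=0
emit(0) @ H1 ⇒ out+=0
H0 returns 0
H1 returns [9, 0, 0, 0]
= [9, 0, 0, 0]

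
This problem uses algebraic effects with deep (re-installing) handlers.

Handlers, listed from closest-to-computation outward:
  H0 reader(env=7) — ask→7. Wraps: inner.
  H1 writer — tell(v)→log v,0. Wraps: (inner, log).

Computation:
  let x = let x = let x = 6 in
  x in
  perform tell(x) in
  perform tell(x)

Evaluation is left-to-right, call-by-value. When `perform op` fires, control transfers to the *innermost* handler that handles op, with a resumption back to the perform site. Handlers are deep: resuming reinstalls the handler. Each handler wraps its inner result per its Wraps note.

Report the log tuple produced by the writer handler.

Evaluation trace:
tell(6) @ H1 ⇒ log+=6
tell(0) @ H1 ⇒ log+=0
H0 returns 0
H1 returns (0, (6, 0))
= (0, (6, 0))

Answer: (6, 0)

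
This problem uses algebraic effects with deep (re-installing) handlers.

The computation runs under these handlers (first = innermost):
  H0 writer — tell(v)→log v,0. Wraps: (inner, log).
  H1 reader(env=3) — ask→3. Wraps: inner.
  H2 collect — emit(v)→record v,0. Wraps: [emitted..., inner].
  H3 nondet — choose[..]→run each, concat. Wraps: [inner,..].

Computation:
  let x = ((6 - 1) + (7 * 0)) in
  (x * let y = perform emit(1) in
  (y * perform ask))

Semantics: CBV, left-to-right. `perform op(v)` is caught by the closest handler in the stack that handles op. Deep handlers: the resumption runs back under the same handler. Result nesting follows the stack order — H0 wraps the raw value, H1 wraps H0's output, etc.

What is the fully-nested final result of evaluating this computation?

Working:
emit(1) @ H2 ⇒ out+=1
ask @ H1 ⇒ 3
H0 returns (0, ())
H1 returns (0, ())
H2 returns [1, (0, ())]
H3 returns [[1, (0, ())]]
= [[1, (0, ())]]

Answer: [[1, (0, ())]]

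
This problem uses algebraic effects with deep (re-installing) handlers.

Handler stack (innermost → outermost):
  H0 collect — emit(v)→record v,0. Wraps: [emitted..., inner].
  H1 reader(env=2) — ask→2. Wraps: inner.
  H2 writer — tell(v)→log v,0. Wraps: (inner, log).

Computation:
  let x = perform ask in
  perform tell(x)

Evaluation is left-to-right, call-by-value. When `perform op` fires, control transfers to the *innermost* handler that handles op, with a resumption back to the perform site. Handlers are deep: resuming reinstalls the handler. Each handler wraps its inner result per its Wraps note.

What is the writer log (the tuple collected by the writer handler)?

Evaluation trace:
ask @ H1 ⇒ 2
tell(2) @ H2 ⇒ log+=2
H0 returns [0]
H1 returns [0]
H2 returns ([0], (2))
= ([0], (2))

Answer: (2)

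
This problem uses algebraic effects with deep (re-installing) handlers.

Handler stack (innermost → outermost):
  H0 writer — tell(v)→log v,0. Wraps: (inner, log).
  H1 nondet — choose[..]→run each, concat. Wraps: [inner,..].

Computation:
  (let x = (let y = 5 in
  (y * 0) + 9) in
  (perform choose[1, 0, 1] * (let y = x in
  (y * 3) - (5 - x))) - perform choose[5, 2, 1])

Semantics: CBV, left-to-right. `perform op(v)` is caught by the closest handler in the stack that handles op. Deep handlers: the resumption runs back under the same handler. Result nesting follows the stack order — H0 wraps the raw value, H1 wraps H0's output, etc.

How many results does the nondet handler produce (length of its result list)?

Evaluation trace:
choose[1, 0, 1] @ H1
  branch[0] choose=1:
    choose[5, 2, 1] @ H1
      branch[0] choose=5:
        H0 returns (26, ())
        H1 returns [(26, ())]
      branch[1] choose=2:
        H0 returns (29, ())
        H1 returns [(29, ())]
      branch[2] choose=1:
        H0 returns (30, ())
        H1 returns [(30, ())]
  branch[1] choose=0:
    choose[5, 2, 1] @ H1
      branch[0] choose=5:
        H0 returns (-5, ())
        H1 returns [(-5, ())]
      branch[1] choose=2:
        H0 returns (-2, ())
        H1 returns [(-2, ())]
      branch[2] choose=1:
        H0 returns (-1, ())
        H1 returns [(-1, ())]
  branch[2] choose=1:
    choose[5, 2, 1] @ H1
      branch[0] choose=5:
        H0 returns (26, ())
        H1 returns [(26, ())]
      branch[1] choose=2:
        H0 returns (29, ())
        H1 returns [(29, ())]
      branch[2] choose=1:
        H0 returns (30, ())
        H1 returns [(30, ())]
= [(26, ()), (29, ()), (30, ()), (-5, ()), (-2, ()), (-1, ()), (26, ()), (29, ()), (30, ())]

Answer: 9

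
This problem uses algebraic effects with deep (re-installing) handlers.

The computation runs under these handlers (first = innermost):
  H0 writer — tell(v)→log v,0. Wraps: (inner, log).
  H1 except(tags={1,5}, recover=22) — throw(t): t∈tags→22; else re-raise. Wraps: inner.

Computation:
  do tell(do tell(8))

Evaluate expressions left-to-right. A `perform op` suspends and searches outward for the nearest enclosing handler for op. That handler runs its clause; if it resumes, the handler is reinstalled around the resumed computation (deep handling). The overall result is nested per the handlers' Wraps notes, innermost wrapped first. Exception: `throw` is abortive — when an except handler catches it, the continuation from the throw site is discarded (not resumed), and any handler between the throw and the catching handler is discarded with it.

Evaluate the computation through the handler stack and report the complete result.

Answer: (0, (8, 0))

Evaluation trace:
tell(8) @ H0 ⇒ log+=8
tell(0) @ H0 ⇒ log+=0
H0 returns (0, (8, 0))
H1 returns (0, (8, 0))
= (0, (8, 0))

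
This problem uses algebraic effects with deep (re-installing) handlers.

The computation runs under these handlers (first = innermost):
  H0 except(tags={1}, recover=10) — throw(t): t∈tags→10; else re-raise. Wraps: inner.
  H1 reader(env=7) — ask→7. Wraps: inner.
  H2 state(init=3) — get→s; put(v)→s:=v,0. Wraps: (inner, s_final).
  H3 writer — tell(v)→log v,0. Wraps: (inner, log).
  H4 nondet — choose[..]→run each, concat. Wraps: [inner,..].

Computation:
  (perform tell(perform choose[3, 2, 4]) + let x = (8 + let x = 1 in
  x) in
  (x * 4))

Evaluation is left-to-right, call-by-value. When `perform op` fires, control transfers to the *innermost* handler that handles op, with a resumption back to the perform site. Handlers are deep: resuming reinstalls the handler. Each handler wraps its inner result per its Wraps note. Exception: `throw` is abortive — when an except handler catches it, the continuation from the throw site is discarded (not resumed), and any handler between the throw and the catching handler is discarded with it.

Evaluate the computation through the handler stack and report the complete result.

Step-by-step:
choose[3, 2, 4] @ H4
  branch[0] choose=3:
    tell(3) @ H3 ⇒ log+=3
    H0 returns 36
    H1 returns 36
    H2 returns (36, 3)
    H3 returns ((36, 3), (3))
    H4 returns [((36, 3), (3))]
  branch[1] choose=2:
    tell(2) @ H3 ⇒ log+=2
    H0 returns 36
    H1 returns 36
    H2 returns (36, 3)
    H3 returns ((36, 3), (2))
    H4 returns [((36, 3), (2))]
  branch[2] choose=4:
    tell(4) @ H3 ⇒ log+=4
    H0 returns 36
    H1 returns 36
    H2 returns (36, 3)
    H3 returns ((36, 3), (4))
    H4 returns [((36, 3), (4))]
= [((36, 3), (3)), ((36, 3), (2)), ((36, 3), (4))]

Answer: [((36, 3), (3)), ((36, 3), (2)), ((36, 3), (4))]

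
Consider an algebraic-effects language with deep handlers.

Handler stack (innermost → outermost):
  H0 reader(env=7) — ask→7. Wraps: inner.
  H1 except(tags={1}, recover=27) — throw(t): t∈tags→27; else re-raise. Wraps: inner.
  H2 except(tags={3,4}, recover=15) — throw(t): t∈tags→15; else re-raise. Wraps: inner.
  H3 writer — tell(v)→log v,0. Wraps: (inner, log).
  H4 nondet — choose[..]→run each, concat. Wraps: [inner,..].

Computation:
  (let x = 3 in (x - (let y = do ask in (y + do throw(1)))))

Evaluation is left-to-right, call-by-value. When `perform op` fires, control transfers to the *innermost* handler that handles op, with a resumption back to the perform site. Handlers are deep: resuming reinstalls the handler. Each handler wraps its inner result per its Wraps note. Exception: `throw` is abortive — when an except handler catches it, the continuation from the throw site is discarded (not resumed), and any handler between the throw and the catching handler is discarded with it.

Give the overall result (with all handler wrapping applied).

Answer: [(27, ())]

Evaluation trace:
ask @ H0 ⇒ 7
throw(1) @ H1 caught ⇒ 27
H2 returns 27
H3 returns (27, ())
H4 returns [(27, ())]
= [(27, ())]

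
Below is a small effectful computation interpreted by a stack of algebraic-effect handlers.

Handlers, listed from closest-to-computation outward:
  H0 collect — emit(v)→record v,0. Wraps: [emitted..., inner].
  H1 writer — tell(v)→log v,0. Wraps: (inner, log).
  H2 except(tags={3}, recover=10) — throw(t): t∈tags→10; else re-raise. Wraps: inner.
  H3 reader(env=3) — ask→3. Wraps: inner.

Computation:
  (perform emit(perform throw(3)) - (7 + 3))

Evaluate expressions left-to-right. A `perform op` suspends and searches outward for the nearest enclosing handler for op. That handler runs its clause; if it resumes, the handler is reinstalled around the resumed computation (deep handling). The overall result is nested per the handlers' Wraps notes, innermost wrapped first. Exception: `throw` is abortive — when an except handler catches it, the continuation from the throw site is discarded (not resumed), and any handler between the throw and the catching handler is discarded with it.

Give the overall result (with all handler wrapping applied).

Answer: 10

Step-by-step:
throw(3) @ H2 caught ⇒ 10
H3 returns 10
= 10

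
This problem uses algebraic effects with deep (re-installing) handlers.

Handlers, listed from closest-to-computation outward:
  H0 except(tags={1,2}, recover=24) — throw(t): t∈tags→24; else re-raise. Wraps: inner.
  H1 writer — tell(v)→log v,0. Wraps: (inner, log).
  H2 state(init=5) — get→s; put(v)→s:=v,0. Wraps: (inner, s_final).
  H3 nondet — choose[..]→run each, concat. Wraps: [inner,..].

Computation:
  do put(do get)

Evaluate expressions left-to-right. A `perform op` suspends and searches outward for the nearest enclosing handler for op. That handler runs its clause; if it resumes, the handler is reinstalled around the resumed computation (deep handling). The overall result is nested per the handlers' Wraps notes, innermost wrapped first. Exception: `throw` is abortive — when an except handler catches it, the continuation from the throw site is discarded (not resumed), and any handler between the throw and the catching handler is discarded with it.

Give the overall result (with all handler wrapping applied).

Working:
get @ H2 ⇒ 5
put(5) @ H2 ⇒ s:=5
H0 returns 0
H1 returns (0, ())
H2 returns ((0, ()), 5)
H3 returns [((0, ()), 5)]
= [((0, ()), 5)]

Answer: [((0, ()), 5)]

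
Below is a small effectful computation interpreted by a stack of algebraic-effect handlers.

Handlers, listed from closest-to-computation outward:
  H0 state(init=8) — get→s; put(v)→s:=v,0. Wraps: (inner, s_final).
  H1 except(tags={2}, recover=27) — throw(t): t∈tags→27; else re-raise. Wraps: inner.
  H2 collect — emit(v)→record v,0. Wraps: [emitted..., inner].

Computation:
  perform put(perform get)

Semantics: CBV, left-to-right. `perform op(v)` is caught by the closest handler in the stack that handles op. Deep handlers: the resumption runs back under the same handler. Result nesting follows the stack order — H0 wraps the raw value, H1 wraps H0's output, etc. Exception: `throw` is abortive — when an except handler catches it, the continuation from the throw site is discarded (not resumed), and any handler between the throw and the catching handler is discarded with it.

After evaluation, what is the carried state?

Answer: 8

Step-by-step:
get @ H0 ⇒ 8
put(8) @ H0 ⇒ s:=8
H0 returns (0, 8)
H1 returns (0, 8)
H2 returns [(0, 8)]
= [(0, 8)]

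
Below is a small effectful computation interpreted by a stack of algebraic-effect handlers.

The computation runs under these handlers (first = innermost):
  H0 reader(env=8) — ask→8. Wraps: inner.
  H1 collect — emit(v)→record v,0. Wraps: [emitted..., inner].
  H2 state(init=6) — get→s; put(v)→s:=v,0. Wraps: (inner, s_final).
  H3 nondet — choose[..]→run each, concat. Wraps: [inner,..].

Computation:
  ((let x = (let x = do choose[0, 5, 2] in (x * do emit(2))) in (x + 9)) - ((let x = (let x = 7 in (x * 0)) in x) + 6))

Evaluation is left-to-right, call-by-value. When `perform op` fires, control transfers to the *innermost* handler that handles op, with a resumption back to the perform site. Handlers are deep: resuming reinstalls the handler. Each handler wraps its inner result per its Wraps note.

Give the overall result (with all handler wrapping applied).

Evaluation trace:
choose[0, 5, 2] @ H3
  branch[0] choose=0:
    emit(2) @ H1 ⇒ out+=2
    H0 returns 3
    H1 returns [2, 3]
    H2 returns ([2, 3], 6)
    H3 returns [([2, 3], 6)]
  branch[1] choose=5:
    emit(2) @ H1 ⇒ out+=2
    H0 returns 3
    H1 returns [2, 3]
    H2 returns ([2, 3], 6)
    H3 returns [([2, 3], 6)]
  branch[2] choose=2:
    emit(2) @ H1 ⇒ out+=2
    H0 returns 3
    H1 returns [2, 3]
    H2 returns ([2, 3], 6)
    H3 returns [([2, 3], 6)]
= [([2, 3], 6), ([2, 3], 6), ([2, 3], 6)]

Answer: [([2, 3], 6), ([2, 3], 6), ([2, 3], 6)]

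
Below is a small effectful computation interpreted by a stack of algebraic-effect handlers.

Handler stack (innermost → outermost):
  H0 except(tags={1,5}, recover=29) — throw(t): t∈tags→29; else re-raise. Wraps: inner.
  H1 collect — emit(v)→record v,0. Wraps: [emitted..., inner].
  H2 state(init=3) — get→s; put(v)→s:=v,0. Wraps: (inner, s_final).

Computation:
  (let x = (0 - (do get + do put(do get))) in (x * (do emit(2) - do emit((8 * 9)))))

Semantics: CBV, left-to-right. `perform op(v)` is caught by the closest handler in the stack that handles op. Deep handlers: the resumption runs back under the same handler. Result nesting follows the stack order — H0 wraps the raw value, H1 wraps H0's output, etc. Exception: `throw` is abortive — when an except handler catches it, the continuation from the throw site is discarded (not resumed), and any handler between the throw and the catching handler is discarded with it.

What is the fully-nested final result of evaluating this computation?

Answer: ([2, 72, 0], 3)

Step-by-step:
get @ H2 ⇒ 3
get @ H2 ⇒ 3
put(3) @ H2 ⇒ s:=3
emit(2) @ H1 ⇒ out+=2
emit(72) @ H1 ⇒ out+=72
H0 returns 0
H1 returns [2, 72, 0]
H2 returns ([2, 72, 0], 3)
= ([2, 72, 0], 3)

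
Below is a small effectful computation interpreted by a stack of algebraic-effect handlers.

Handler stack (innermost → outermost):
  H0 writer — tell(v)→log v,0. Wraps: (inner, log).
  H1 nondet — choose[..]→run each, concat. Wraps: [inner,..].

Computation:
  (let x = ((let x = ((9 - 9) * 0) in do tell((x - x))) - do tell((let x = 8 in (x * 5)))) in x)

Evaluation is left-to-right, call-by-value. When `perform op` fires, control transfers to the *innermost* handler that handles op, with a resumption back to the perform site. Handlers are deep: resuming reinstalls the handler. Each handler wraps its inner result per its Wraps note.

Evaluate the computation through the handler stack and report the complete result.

Answer: [(0, (0, 40))]

Evaluation trace:
tell(0) @ H0 ⇒ log+=0
tell(40) @ H0 ⇒ log+=40
H0 returns (0, (0, 40))
H1 returns [(0, (0, 40))]
= [(0, (0, 40))]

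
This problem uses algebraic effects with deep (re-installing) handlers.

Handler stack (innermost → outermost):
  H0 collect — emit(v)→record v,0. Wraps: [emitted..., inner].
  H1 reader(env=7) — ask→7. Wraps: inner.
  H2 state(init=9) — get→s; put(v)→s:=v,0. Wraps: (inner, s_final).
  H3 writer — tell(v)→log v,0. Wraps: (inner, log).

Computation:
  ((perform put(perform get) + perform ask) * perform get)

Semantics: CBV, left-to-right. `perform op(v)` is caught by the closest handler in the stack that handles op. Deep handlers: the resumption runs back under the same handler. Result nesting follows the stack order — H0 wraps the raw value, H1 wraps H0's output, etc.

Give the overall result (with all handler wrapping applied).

Evaluation trace:
get @ H2 ⇒ 9
put(9) @ H2 ⇒ s:=9
ask @ H1 ⇒ 7
get @ H2 ⇒ 9
H0 returns [63]
H1 returns [63]
H2 returns ([63], 9)
H3 returns (([63], 9), ())
= (([63], 9), ())

Answer: (([63], 9), ())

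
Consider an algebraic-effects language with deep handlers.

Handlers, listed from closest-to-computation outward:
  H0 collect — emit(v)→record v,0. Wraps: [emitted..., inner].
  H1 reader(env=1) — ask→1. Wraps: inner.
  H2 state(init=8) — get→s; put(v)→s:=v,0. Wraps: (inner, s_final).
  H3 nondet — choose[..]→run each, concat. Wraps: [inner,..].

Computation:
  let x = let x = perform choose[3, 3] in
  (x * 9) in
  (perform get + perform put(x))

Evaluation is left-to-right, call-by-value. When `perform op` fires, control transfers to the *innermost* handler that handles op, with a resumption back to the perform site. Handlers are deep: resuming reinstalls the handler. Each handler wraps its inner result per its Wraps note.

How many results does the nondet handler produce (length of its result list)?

Answer: 2

Working:
choose[3, 3] @ H3
  branch[0] choose=3:
    get @ H2 ⇒ 8
    put(27) @ H2 ⇒ s:=27
    H0 returns [8]
    H1 returns [8]
    H2 returns ([8], 27)
    H3 returns [([8], 27)]
  branch[1] choose=3:
    get @ H2 ⇒ 8
    put(27) @ H2 ⇒ s:=27
    H0 returns [8]
    H1 returns [8]
    H2 returns ([8], 27)
    H3 returns [([8], 27)]
= [([8], 27), ([8], 27)]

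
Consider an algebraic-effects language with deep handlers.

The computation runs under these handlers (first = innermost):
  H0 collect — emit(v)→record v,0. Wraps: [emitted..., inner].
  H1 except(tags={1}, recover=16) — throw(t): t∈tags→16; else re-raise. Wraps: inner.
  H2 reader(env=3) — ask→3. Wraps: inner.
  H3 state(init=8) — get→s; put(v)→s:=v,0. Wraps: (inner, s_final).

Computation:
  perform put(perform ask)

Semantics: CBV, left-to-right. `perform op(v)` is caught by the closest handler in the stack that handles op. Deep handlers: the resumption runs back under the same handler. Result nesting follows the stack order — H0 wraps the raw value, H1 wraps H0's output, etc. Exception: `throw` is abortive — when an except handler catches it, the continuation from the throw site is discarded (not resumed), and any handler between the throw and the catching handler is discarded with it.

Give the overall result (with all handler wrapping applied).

Working:
ask @ H2 ⇒ 3
put(3) @ H3 ⇒ s:=3
H0 returns [0]
H1 returns [0]
H2 returns [0]
H3 returns ([0], 3)
= ([0], 3)

Answer: ([0], 3)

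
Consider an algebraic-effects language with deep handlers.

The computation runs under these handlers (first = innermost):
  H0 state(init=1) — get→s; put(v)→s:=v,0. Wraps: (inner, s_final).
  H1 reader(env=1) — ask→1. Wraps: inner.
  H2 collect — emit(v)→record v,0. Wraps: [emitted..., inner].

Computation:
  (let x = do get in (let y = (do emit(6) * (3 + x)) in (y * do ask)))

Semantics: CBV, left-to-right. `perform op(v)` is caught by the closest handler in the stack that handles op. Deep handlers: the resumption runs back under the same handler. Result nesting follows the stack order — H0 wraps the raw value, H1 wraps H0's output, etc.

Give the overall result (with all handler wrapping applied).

Answer: [6, (0, 1)]

Evaluation trace:
get @ H0 ⇒ 1
emit(6) @ H2 ⇒ out+=6
ask @ H1 ⇒ 1
H0 returns (0, 1)
H1 returns (0, 1)
H2 returns [6, (0, 1)]
= [6, (0, 1)]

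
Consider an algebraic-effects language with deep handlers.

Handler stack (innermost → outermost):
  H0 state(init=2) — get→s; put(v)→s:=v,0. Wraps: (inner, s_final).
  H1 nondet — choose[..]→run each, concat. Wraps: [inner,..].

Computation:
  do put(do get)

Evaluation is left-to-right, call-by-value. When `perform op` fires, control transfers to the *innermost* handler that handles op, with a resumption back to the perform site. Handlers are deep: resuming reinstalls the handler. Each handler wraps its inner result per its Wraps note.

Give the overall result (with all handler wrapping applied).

Working:
get @ H0 ⇒ 2
put(2) @ H0 ⇒ s:=2
H0 returns (0, 2)
H1 returns [(0, 2)]
= [(0, 2)]

Answer: [(0, 2)]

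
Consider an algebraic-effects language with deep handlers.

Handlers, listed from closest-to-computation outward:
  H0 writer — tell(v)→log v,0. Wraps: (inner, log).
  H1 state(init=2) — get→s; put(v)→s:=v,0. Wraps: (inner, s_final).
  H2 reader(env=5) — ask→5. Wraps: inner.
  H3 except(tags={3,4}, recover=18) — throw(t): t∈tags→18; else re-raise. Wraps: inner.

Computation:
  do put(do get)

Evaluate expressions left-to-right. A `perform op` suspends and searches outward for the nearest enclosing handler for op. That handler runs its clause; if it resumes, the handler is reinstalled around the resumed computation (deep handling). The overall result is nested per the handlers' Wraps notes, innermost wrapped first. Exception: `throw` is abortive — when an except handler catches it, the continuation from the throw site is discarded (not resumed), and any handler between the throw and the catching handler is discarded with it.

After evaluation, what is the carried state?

Evaluation trace:
get @ H1 ⇒ 2
put(2) @ H1 ⇒ s:=2
H0 returns (0, ())
H1 returns ((0, ()), 2)
H2 returns ((0, ()), 2)
H3 returns ((0, ()), 2)
= ((0, ()), 2)

Answer: 2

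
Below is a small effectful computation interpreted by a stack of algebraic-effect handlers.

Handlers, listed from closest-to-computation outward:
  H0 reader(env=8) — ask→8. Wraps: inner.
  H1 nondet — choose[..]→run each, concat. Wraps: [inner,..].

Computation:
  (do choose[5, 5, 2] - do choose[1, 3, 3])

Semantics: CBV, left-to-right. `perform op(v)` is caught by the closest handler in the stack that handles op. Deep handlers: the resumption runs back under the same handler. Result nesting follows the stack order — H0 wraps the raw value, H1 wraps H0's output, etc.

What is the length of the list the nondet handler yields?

Working:
choose[5, 5, 2] @ H1
  branch[0] choose=5:
    choose[1, 3, 3] @ H1
      branch[0] choose=1:
        H0 returns 4
        H1 returns [4]
      branch[1] choose=3:
        H0 returns 2
        H1 returns [2]
      branch[2] choose=3:
        H0 returns 2
        H1 returns [2]
  branch[1] choose=5:
    choose[1, 3, 3] @ H1
      branch[0] choose=1:
        H0 returns 4
        H1 returns [4]
      branch[1] choose=3:
        H0 returns 2
        H1 returns [2]
      branch[2] choose=3:
        H0 returns 2
        H1 returns [2]
  branch[2] choose=2:
    choose[1, 3, 3] @ H1
      branch[0] choose=1:
        H0 returns 1
        H1 returns [1]
      branch[1] choose=3:
        H0 returns -1
        H1 returns [-1]
      branch[2] choose=3:
        H0 returns -1
        H1 returns [-1]
= [4, 2, 2, 4, 2, 2, 1, -1, -1]

Answer: 9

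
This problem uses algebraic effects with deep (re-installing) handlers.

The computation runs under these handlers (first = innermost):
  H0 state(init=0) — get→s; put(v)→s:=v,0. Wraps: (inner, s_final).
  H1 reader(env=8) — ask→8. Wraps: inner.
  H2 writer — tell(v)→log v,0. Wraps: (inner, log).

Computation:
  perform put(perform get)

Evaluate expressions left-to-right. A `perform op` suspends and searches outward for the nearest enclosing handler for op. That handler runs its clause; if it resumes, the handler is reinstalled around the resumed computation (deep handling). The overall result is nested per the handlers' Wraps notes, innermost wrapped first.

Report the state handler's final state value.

Answer: 0

Evaluation trace:
get @ H0 ⇒ 0
put(0) @ H0 ⇒ s:=0
H0 returns (0, 0)
H1 returns (0, 0)
H2 returns ((0, 0), ())
= ((0, 0), ())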